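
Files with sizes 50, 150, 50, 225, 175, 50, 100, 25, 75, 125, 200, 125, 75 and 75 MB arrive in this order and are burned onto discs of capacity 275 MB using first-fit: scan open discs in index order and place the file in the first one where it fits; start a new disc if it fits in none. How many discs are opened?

6

  50 → disc 1 (new)  [load 50/275]
  150 → disc 1  [load 200/275]
  50 → disc 1  [load 250/275]
  225 → disc 2 (new)  [load 225/275]
  175 → disc 3 (new)  [load 175/275]
  50 → disc 2  [load 275/275]
  100 → disc 3  [load 275/275]
  25 → disc 1  [load 275/275]
  75 → disc 4 (new)  [load 75/275]
  125 → disc 4  [load 200/275]
  200 → disc 5 (new)  [load 200/275]
  125 → disc 6 (new)  [load 125/275]
  75 → disc 4  [load 275/275]
  75 → disc 5  [load 275/275]
6 discs opened.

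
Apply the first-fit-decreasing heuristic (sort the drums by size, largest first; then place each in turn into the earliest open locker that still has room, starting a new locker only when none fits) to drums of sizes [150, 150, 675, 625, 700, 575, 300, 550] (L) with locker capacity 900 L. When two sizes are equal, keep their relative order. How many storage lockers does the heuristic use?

5

Sorted descending: 700, 675, 625, 575, 550, 300, 150, 150.
  700 → locker 1 (new)  [load 700/900]
  675 → locker 2 (new)  [load 675/900]
  625 → locker 3 (new)  [load 625/900]
  575 → locker 4 (new)  [load 575/900]
  550 → locker 5 (new)  [load 550/900]
  300 → locker 4  [load 875/900]
  150 → locker 1  [load 850/900]
  150 → locker 2  [load 825/900]
5 storage lockers opened.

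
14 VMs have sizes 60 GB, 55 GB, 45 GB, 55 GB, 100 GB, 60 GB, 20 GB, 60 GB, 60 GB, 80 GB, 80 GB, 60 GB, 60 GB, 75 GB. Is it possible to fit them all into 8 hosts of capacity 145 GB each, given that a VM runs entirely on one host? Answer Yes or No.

A valid assignment using 7 hosts:
  host 1: 100 + 45 = 145
  host 2: 80 + 60 = 140
  host 3: 80 + 60 = 140
  host 4: 75 + 60 = 135
  host 5: 60 + 60 + 20 = 140
  host 6: 60 + 55 = 115
  host 7: 55 = 55
That uses only 7 ≤ 8, so 8 hosts are enough.

Yes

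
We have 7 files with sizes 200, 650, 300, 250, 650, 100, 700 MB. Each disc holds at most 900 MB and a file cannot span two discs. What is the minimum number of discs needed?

4

Total = 700 + 650 + 650 + 300 + 250 + 200 + 100 = 2850 MB.
Lower bound: ⌈2850/900⌉ = 4 discs.
A packing using 4 discs:
  disc 1: 700 + 200 = 900
  disc 2: 650 + 250 = 900
  disc 3: 650 + 100 = 750
  disc 4: 300 = 300
This matches the lower bound, so 4 is optimal.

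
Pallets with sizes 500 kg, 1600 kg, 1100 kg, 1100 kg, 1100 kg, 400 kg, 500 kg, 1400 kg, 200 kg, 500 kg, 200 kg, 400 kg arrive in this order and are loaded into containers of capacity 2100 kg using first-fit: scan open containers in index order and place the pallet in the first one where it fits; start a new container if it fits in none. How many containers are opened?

  500 → container 1 (new)  [load 500/2100]
  1600 → container 1  [load 2100/2100]
  1100 → container 2 (new)  [load 1100/2100]
  1100 → container 3 (new)  [load 1100/2100]
  1100 → container 4 (new)  [load 1100/2100]
  400 → container 2  [load 1500/2100]
  500 → container 2  [load 2000/2100]
  1400 → container 5 (new)  [load 1400/2100]
  200 → container 3  [load 1300/2100]
  500 → container 3  [load 1800/2100]
  200 → container 3  [load 2000/2100]
  400 → container 4  [load 1500/2100]
5 containers opened.

5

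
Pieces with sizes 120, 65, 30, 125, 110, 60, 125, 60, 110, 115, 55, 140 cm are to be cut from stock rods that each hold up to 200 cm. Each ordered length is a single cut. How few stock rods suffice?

7

Total = 140 + 125 + 125 + 120 + 115 + 110 + 110 + 65 + 60 + 60 + 55 + 30 = 1115 cm.
Lower bound: ⌈1115/200⌉ = 6 stock rods.
Also, 7 pieces each exceed 100 cm, and no two of those can share a stock rod, so at least 7 stock rods are needed.
A packing using 7 stock rods:
  stock rod 1: 140 + 60 = 200
  stock rod 2: 125 + 65 = 190
  stock rod 3: 125 + 60 = 185
  stock rod 4: 120 + 55 = 175
  stock rod 5: 115 + 30 = 145
  stock rod 6: 110 = 110
  stock rod 7: 110 = 110
This matches the lower bound, so 7 is optimal.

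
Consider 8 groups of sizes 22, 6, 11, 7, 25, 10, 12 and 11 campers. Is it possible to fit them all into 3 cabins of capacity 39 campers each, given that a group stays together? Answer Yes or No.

A valid assignment using 3 cabins:
  cabin 1: 25 + 12 = 37
  cabin 2: 22 + 11 + 6 = 39
  cabin 3: 11 + 10 + 7 = 28
Every load is within 39 campers, so 3 cabins suffice.

Yes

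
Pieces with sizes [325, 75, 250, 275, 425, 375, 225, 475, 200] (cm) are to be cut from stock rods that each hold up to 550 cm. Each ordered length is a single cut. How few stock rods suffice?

6

Total = 475 + 425 + 375 + 325 + 275 + 250 + 225 + 200 + 75 = 2625 cm.
Lower bound: ⌈2625/550⌉ = 5 stock rods.
A packing using 6 stock rods:
  stock rod 1: 475 + 75 = 550
  stock rod 2: 425 = 425
  stock rod 3: 375 = 375
  stock rod 4: 325 + 225 = 550
  stock rod 5: 275 + 250 = 525
  stock rod 6: 200 = 200
No arrangement into 5 stock rods stays within capacity, so 6 is optimal.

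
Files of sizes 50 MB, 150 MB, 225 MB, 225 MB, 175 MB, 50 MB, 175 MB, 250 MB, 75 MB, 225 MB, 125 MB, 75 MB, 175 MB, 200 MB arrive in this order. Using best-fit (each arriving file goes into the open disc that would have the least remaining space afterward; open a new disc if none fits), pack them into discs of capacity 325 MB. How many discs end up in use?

9

  50 → disc 1 (new)  [load 50/325]
  150 → disc 1  [load 200/325]
  225 → disc 2 (new)  [load 225/325]
  225 → disc 3 (new)  [load 225/325]
  175 → disc 4 (new)  [load 175/325]
  50 → disc 2  [load 275/325]
  175 → disc 5 (new)  [load 175/325]
  250 → disc 6 (new)  [load 250/325]
  75 → disc 6  [load 325/325]
  225 → disc 7 (new)  [load 225/325]
  125 → disc 1  [load 325/325]
  75 → disc 3  [load 300/325]
  175 → disc 8 (new)  [load 175/325]
  200 → disc 9 (new)  [load 200/325]
9 discs opened.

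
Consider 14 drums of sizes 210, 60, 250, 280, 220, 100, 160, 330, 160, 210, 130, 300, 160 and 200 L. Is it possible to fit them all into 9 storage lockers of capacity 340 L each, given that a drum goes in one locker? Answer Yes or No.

Total = 2770 L; ⌈2770/340⌉ = 9.
The bound of 9 does not rule out 9, but exhaustive search shows no assignment into 9 storage lockers of capacity 340 L exists — the minimum is 10.

No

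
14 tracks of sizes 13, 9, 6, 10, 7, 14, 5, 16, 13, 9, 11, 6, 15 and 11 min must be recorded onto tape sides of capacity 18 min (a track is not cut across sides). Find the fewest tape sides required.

9

Total = 16 + 15 + 14 + 13 + 13 + 11 + 11 + 10 + 9 + 9 + 7 + 6 + 6 + 5 = 145 min.
Lower bound: ⌈145/18⌉ = 9 tape sides.
A packing using 9 tape sides:
  side 1: 16 = 16
  side 2: 15 = 15
  side 3: 14 = 14
  side 4: 13 + 5 = 18
  side 5: 13 = 13
  side 6: 11 + 7 = 18
  side 7: 11 + 6 = 17
  side 8: 10 + 6 = 16
  side 9: 9 + 9 = 18
This matches the lower bound, so 9 is optimal.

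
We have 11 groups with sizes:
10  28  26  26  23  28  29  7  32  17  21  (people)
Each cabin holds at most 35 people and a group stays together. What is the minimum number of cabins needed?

Total = 32 + 29 + 28 + 28 + 26 + 26 + 23 + 21 + 17 + 10 + 7 = 247 people.
Lower bound: ⌈247/35⌉ = 8 cabins.
A packing using 9 cabins:
  cabin 1: 32 = 32
  cabin 2: 29 = 29
  cabin 3: 28 + 7 = 35
  cabin 4: 28 = 28
  cabin 5: 26 = 26
  cabin 6: 26 = 26
  cabin 7: 23 + 10 = 33
  cabin 8: 21 = 21
  cabin 9: 17 = 17
No arrangement into 8 cabins stays within capacity, so 9 is optimal.

9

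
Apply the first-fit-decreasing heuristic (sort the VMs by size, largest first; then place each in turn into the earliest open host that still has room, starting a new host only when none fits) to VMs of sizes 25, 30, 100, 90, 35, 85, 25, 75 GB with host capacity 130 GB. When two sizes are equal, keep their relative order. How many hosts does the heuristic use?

4

Sorted descending: 100, 90, 85, 75, 35, 30, 25, 25.
  100 → host 1 (new)  [load 100/130]
  90 → host 2 (new)  [load 90/130]
  85 → host 3 (new)  [load 85/130]
  75 → host 4 (new)  [load 75/130]
  35 → host 2  [load 125/130]
  30 → host 1  [load 130/130]
  25 → host 3  [load 110/130]
  25 → host 4  [load 100/130]
4 hosts opened.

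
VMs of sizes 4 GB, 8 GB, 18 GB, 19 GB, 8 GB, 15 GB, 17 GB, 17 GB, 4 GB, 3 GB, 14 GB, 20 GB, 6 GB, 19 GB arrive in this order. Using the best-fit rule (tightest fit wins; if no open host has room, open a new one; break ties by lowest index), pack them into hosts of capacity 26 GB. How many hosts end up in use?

8

  4 → host 1 (new)  [load 4/26]
  8 → host 1  [load 12/26]
  18 → host 2 (new)  [load 18/26]
  19 → host 3 (new)  [load 19/26]
  8 → host 2  [load 26/26]
  15 → host 4 (new)  [load 15/26]
  17 → host 5 (new)  [load 17/26]
  17 → host 6 (new)  [load 17/26]
  4 → host 3  [load 23/26]
  3 → host 3  [load 26/26]
  14 → host 1  [load 26/26]
  20 → host 7 (new)  [load 20/26]
  6 → host 7  [load 26/26]
  19 → host 8 (new)  [load 19/26]
8 hosts opened.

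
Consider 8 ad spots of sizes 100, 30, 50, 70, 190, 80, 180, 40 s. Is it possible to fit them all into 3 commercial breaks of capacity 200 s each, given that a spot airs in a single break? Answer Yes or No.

No

Total = 740 s; ⌈740/200⌉ = 4.
At least 4 commercial breaks are required, but only 3 are allowed.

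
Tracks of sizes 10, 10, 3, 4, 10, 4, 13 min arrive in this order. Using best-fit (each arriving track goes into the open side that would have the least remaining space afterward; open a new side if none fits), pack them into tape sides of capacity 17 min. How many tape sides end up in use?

4

  10 → side 1 (new)  [load 10/17]
  10 → side 2 (new)  [load 10/17]
  3 → side 1  [load 13/17]
  4 → side 1  [load 17/17]
  10 → side 3 (new)  [load 10/17]
  4 → side 2  [load 14/17]
  13 → side 4 (new)  [load 13/17]
4 tape sides opened.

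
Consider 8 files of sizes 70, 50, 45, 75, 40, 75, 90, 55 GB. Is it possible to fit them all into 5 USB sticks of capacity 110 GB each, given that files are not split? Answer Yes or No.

No

Total = 500 GB; ⌈500/110⌉ = 5.
The bound of 5 does not rule out 5, but exhaustive search shows no assignment into 5 USB sticks of capacity 110 GB exists — the minimum is 6.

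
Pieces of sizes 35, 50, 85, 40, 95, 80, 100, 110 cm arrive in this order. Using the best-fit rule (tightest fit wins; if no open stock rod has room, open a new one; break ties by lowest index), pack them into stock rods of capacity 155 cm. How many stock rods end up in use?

  35 → stock rod 1 (new)  [load 35/155]
  50 → stock rod 1  [load 85/155]
  85 → stock rod 2 (new)  [load 85/155]
  40 → stock rod 1  [load 125/155]
  95 → stock rod 3 (new)  [load 95/155]
  80 → stock rod 4 (new)  [load 80/155]
  100 → stock rod 5 (new)  [load 100/155]
  110 → stock rod 6 (new)  [load 110/155]
6 stock rods opened.

6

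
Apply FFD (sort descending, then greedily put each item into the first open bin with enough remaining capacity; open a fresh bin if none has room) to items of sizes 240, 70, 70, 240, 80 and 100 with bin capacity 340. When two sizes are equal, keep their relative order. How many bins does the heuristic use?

Sorted descending: 240, 240, 100, 80, 70, 70.
  240 → bin 1 (new)  [load 240/340]
  240 → bin 2 (new)  [load 240/340]
  100 → bin 1  [load 340/340]
  80 → bin 2  [load 320/340]
  70 → bin 3 (new)  [load 70/340]
  70 → bin 3  [load 140/340]
3 bins opened.

3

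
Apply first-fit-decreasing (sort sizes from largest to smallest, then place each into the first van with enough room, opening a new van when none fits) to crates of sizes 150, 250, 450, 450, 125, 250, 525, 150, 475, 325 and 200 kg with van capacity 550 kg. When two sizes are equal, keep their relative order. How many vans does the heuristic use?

7

Sorted descending: 525, 475, 450, 450, 325, 250, 250, 200, 150, 150, 125.
  525 → van 1 (new)  [load 525/550]
  475 → van 2 (new)  [load 475/550]
  450 → van 3 (new)  [load 450/550]
  450 → van 4 (new)  [load 450/550]
  325 → van 5 (new)  [load 325/550]
  250 → van 6 (new)  [load 250/550]
  250 → van 6  [load 500/550]
  200 → van 5  [load 525/550]
  150 → van 7 (new)  [load 150/550]
  150 → van 7  [load 300/550]
  125 → van 7  [load 425/550]
7 vans opened.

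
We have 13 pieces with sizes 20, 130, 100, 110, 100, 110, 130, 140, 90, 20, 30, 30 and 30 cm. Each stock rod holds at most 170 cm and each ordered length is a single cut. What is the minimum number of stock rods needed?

8

Total = 140 + 130 + 130 + 110 + 110 + 100 + 100 + 90 + 30 + 30 + 30 + 20 + 20 = 1040 cm.
Lower bound: ⌈1040/170⌉ = 7 stock rods.
Also, 8 pieces each exceed 85 cm, and no two of those can share a stock rod, so at least 8 stock rods are needed.
A packing using 8 stock rods:
  stock rod 1: 140 + 30 = 170
  stock rod 2: 130 + 30 = 160
  stock rod 3: 130 + 30 = 160
  stock rod 4: 110 + 20 + 20 = 150
  stock rod 5: 110 = 110
  stock rod 6: 100 = 100
  stock rod 7: 100 = 100
  stock rod 8: 90 = 90
This matches the lower bound, so 8 is optimal.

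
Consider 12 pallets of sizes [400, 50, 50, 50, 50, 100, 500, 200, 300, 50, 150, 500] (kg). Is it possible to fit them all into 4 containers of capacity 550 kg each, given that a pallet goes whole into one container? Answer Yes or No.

No

Total = 2400 kg; ⌈2400/550⌉ = 5.
At least 5 containers are required, but only 4 are allowed.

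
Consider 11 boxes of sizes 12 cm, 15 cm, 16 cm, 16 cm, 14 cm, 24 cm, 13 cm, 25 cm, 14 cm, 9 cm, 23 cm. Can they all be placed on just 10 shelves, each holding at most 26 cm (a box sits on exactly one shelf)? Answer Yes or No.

Yes

A valid assignment using 9 shelves:
  shelf 1: 25 = 25
  shelf 2: 24 = 24
  shelf 3: 23 = 23
  shelf 4: 16 + 9 = 25
  shelf 5: 16 = 16
  shelf 6: 15 = 15
  shelf 7: 14 + 12 = 26
  shelf 8: 14 = 14
  shelf 9: 13 = 13
That uses only 9 ≤ 10, so 10 shelves are enough.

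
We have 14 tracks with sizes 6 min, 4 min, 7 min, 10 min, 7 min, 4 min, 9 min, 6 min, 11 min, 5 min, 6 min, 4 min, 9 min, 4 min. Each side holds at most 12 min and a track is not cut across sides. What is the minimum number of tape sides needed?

9

Total = 11 + 10 + 9 + 9 + 7 + 7 + 6 + 6 + 6 + 5 + 4 + 4 + 4 + 4 = 92 min.
Lower bound: ⌈92/12⌉ = 8 tape sides.
A packing using 9 tape sides:
  side 1: 11 = 11
  side 2: 10 = 10
  side 3: 9 = 9
  side 4: 9 = 9
  side 5: 7 + 5 = 12
  side 6: 7 + 4 = 11
  side 7: 6 + 6 = 12
  side 8: 6 + 4 = 10
  side 9: 4 + 4 = 8
No arrangement into 8 tape sides stays within capacity, so 9 is optimal.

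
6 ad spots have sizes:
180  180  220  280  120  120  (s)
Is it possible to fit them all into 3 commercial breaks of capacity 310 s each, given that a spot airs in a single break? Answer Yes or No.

Total = 1100 s; ⌈1100/310⌉ = 4.
At least 4 commercial breaks are required, but only 3 are allowed.

No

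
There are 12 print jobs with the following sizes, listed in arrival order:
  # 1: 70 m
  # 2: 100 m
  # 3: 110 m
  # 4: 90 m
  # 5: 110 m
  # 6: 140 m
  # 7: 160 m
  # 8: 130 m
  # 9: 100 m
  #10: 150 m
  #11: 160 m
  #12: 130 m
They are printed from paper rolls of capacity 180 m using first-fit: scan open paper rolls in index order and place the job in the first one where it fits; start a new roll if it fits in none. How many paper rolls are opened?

11

  70 → roll 1 (new)  [load 70/180]
  100 → roll 1  [load 170/180]
  110 → roll 2 (new)  [load 110/180]
  90 → roll 3 (new)  [load 90/180]
  110 → roll 4 (new)  [load 110/180]
  140 → roll 5 (new)  [load 140/180]
  160 → roll 6 (new)  [load 160/180]
  130 → roll 7 (new)  [load 130/180]
  100 → roll 8 (new)  [load 100/180]
  150 → roll 9 (new)  [load 150/180]
  160 → roll 10 (new)  [load 160/180]
  130 → roll 11 (new)  [load 130/180]
11 paper rolls opened.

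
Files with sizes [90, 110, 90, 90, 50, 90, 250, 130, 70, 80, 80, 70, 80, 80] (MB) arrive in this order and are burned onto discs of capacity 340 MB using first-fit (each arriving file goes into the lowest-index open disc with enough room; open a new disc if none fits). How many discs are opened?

  90 → disc 1 (new)  [load 90/340]
  110 → disc 1  [load 200/340]
  90 → disc 1  [load 290/340]
  90 → disc 2 (new)  [load 90/340]
  50 → disc 1  [load 340/340]
  90 → disc 2  [load 180/340]
  250 → disc 3 (new)  [load 250/340]
  130 → disc 2  [load 310/340]
  70 → disc 3  [load 320/340]
  80 → disc 4 (new)  [load 80/340]
  80 → disc 4  [load 160/340]
  70 → disc 4  [load 230/340]
  80 → disc 4  [load 310/340]
  80 → disc 5 (new)  [load 80/340]
5 discs opened.

5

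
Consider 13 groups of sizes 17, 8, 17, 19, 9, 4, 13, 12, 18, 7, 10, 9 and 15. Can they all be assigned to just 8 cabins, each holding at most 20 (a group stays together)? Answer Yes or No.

Total = 158; ⌈158/20⌉ = 8.
The bound of 8 does not rule out 8, but exhaustive search shows no assignment into 8 cabins of capacity 20 exists — the minimum is 9.

No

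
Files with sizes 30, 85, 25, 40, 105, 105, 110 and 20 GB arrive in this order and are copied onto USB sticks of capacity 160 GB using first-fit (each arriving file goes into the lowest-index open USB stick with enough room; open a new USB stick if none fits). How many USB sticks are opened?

4

  30 → USB stick 1 (new)  [load 30/160]
  85 → USB stick 1  [load 115/160]
  25 → USB stick 1  [load 140/160]
  40 → USB stick 2 (new)  [load 40/160]
  105 → USB stick 2  [load 145/160]
  105 → USB stick 3 (new)  [load 105/160]
  110 → USB stick 4 (new)  [load 110/160]
  20 → USB stick 1  [load 160/160]
4 USB sticks opened.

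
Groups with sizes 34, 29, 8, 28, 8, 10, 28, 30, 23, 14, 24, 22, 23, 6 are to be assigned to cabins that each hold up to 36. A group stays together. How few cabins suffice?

Total = 34 + 30 + 29 + 28 + 28 + 24 + 23 + 23 + 22 + 14 + 10 + 8 + 8 + 6 = 287.
Lower bound: ⌈287/36⌉ = 8 cabins.
Also, 9 groups each exceed 18, and no two of those can share a cabin, so at least 9 cabins are needed.
A packing using 9 cabins:
  cabin 1: 34 = 34
  cabin 2: 30 + 6 = 36
  cabin 3: 29 = 29
  cabin 4: 28 + 8 = 36
  cabin 5: 28 + 8 = 36
  cabin 6: 24 + 10 = 34
  cabin 7: 23 = 23
  cabin 8: 23 = 23
  cabin 9: 22 + 14 = 36
This matches the lower bound, so 9 is optimal.

9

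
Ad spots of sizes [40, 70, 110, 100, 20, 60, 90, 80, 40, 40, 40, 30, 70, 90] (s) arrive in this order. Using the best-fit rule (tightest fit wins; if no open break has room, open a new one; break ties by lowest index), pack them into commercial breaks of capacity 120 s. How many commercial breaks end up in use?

  40 → break 1 (new)  [load 40/120]
  70 → break 1  [load 110/120]
  110 → break 2 (new)  [load 110/120]
  100 → break 3 (new)  [load 100/120]
  20 → break 3  [load 120/120]
  60 → break 4 (new)  [load 60/120]
  90 → break 5 (new)  [load 90/120]
  80 → break 6 (new)  [load 80/120]
  40 → break 6  [load 120/120]
  40 → break 4  [load 100/120]
  40 → break 7 (new)  [load 40/120]
  30 → break 5  [load 120/120]
  70 → break 7  [load 110/120]
  90 → break 8 (new)  [load 90/120]
8 commercial breaks opened.

8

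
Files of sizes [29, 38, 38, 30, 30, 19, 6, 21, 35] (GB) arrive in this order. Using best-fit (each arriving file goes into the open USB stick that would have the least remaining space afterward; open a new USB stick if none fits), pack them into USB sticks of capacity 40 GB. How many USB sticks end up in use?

7

  29 → USB stick 1 (new)  [load 29/40]
  38 → USB stick 2 (new)  [load 38/40]
  38 → USB stick 3 (new)  [load 38/40]
  30 → USB stick 4 (new)  [load 30/40]
  30 → USB stick 5 (new)  [load 30/40]
  19 → USB stick 6 (new)  [load 19/40]
  6 → USB stick 4  [load 36/40]
  21 → USB stick 6  [load 40/40]
  35 → USB stick 7 (new)  [load 35/40]
7 USB sticks opened.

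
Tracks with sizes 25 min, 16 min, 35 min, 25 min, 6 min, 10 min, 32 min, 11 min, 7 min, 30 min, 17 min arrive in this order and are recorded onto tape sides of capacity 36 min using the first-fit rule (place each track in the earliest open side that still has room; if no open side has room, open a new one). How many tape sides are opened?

  25 → side 1 (new)  [load 25/36]
  16 → side 2 (new)  [load 16/36]
  35 → side 3 (new)  [load 35/36]
  25 → side 4 (new)  [load 25/36]
  6 → side 1  [load 31/36]
  10 → side 2  [load 26/36]
  32 → side 5 (new)  [load 32/36]
  11 → side 4  [load 36/36]
  7 → side 2  [load 33/36]
  30 → side 6 (new)  [load 30/36]
  17 → side 7 (new)  [load 17/36]
7 tape sides opened.

7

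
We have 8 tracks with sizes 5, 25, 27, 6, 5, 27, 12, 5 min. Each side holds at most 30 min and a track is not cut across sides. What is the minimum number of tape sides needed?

Total = 27 + 27 + 25 + 12 + 6 + 5 + 5 + 5 = 112 min.
Lower bound: ⌈112/30⌉ = 4 tape sides.
A packing using 4 tape sides:
  side 1: 27 = 27
  side 2: 27 = 27
  side 3: 25 + 5 = 30
  side 4: 12 + 6 + 5 + 5 = 28
This matches the lower bound, so 4 is optimal.

4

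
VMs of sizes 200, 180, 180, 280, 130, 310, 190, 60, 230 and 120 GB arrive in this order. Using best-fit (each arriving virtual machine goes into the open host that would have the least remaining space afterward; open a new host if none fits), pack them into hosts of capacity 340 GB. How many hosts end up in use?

7

  200 → host 1 (new)  [load 200/340]
  180 → host 2 (new)  [load 180/340]
  180 → host 3 (new)  [load 180/340]
  280 → host 4 (new)  [load 280/340]
  130 → host 1  [load 330/340]
  310 → host 5 (new)  [load 310/340]
  190 → host 6 (new)  [load 190/340]
  60 → host 4  [load 340/340]
  230 → host 7 (new)  [load 230/340]
  120 → host 6  [load 310/340]
7 hosts opened.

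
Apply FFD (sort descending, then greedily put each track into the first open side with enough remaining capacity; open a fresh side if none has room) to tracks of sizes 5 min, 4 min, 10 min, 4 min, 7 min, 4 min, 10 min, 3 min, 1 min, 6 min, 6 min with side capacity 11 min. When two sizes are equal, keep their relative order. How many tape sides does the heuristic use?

Sorted descending: 10, 10, 7, 6, 6, 5, 4, 4, 4, 3, 1.
  10 → side 1 (new)  [load 10/11]
  10 → side 2 (new)  [load 10/11]
  7 → side 3 (new)  [load 7/11]
  6 → side 4 (new)  [load 6/11]
  6 → side 5 (new)  [load 6/11]
  5 → side 4  [load 11/11]
  4 → side 3  [load 11/11]
  4 → side 5  [load 10/11]
  4 → side 6 (new)  [load 4/11]
  3 → side 6  [load 7/11]
  1 → side 1  [load 11/11]
6 tape sides opened.

6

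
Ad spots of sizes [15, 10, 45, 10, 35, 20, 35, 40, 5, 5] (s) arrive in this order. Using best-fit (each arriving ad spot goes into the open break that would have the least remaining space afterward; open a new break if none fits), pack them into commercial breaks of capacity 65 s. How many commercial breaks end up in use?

  15 → break 1 (new)  [load 15/65]
  10 → break 1  [load 25/65]
  45 → break 2 (new)  [load 45/65]
  10 → break 2  [load 55/65]
  35 → break 1  [load 60/65]
  20 → break 3 (new)  [load 20/65]
  35 → break 3  [load 55/65]
  40 → break 4 (new)  [load 40/65]
  5 → break 1  [load 65/65]
  5 → break 2  [load 60/65]
4 commercial breaks opened.

4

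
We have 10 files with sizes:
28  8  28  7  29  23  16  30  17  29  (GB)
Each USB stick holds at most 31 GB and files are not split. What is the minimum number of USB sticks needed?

8

Total = 30 + 29 + 29 + 28 + 28 + 23 + 17 + 16 + 8 + 7 = 215 GB.
Lower bound: ⌈215/31⌉ = 7 USB sticks.
Also, 8 files each exceed 31/2 GB, and no two of those can share a USB stick, so at least 8 USB sticks are needed.
A packing using 8 USB sticks:
  USB stick 1: 30 = 30
  USB stick 2: 29 = 29
  USB stick 3: 29 = 29
  USB stick 4: 28 = 28
  USB stick 5: 28 = 28
  USB stick 6: 23 + 8 = 31
  USB stick 7: 17 + 7 = 24
  USB stick 8: 16 = 16
This matches the lower bound, so 8 is optimal.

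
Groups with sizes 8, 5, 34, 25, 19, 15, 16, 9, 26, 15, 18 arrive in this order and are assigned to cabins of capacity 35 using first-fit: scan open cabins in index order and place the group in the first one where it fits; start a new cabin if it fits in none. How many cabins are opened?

  8 → cabin 1 (new)  [load 8/35]
  5 → cabin 1  [load 13/35]
  34 → cabin 2 (new)  [load 34/35]
  25 → cabin 3 (new)  [load 25/35]
  19 → cabin 1  [load 32/35]
  15 → cabin 4 (new)  [load 15/35]
  16 → cabin 4  [load 31/35]
  9 → cabin 3  [load 34/35]
  26 → cabin 5 (new)  [load 26/35]
  15 → cabin 6 (new)  [load 15/35]
  18 → cabin 6  [load 33/35]
6 cabins opened.

6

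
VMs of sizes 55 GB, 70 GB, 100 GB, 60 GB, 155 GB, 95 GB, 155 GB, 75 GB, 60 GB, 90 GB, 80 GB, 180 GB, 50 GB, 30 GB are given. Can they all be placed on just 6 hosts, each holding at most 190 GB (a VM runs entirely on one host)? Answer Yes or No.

No

Total = 1255 GB; ⌈1255/190⌉ = 7.
At least 7 hosts are required, but only 6 are allowed.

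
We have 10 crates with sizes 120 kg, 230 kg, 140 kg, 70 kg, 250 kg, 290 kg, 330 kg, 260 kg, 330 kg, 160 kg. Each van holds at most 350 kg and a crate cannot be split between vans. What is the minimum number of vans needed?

7

Total = 330 + 330 + 290 + 260 + 250 + 230 + 160 + 140 + 120 + 70 = 2180 kg.
Lower bound: ⌈2180/350⌉ = 7 vans.
A packing using 7 vans:
  van 1: 330 = 330
  van 2: 330 = 330
  van 3: 290 = 290
  van 4: 260 + 70 = 330
  van 5: 250 = 250
  van 6: 230 + 120 = 350
  van 7: 160 + 140 = 300
This matches the lower bound, so 7 is optimal.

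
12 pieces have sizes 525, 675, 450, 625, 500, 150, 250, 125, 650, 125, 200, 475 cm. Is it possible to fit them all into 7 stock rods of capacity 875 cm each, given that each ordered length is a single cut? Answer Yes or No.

Yes

A valid assignment using 7 stock rods:
  stock rod 1: 675 + 200 = 875
  stock rod 2: 650 + 150 = 800
  stock rod 3: 625 + 250 = 875
  stock rod 4: 525 + 125 + 125 = 775
  stock rod 5: 500 = 500
  stock rod 6: 475 = 475
  stock rod 7: 450 = 450
Every load is within 875 cm, so 7 stock rods suffice.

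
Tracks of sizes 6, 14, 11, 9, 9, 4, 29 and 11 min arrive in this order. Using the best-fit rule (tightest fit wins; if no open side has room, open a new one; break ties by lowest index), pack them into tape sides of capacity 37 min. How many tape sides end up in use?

  6 → side 1 (new)  [load 6/37]
  14 → side 1  [load 20/37]
  11 → side 1  [load 31/37]
  9 → side 2 (new)  [load 9/37]
  9 → side 2  [load 18/37]
  4 → side 1  [load 35/37]
  29 → side 3 (new)  [load 29/37]
  11 → side 2  [load 29/37]
3 tape sides opened.

3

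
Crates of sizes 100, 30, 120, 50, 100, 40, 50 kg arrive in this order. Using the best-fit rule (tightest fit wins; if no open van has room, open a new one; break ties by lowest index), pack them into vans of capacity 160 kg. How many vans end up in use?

  100 → van 1 (new)  [load 100/160]
  30 → van 1  [load 130/160]
  120 → van 2 (new)  [load 120/160]
  50 → van 3 (new)  [load 50/160]
  100 → van 3  [load 150/160]
  40 → van 2  [load 160/160]
  50 → van 4 (new)  [load 50/160]
4 vans opened.

4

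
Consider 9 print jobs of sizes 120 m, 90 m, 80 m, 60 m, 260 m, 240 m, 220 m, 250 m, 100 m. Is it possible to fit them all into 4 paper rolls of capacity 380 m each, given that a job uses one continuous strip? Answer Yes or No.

A valid assignment using 4 paper rolls:
  roll 1: 260 + 120 = 380
  roll 2: 250 + 100 = 350
  roll 3: 240 + 90 = 330
  roll 4: 220 + 80 + 60 = 360
Every load is within 380 m, so 4 paper rolls suffice.

Yes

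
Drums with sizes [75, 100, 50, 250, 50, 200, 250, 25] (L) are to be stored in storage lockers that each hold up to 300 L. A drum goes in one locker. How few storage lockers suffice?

Total = 250 + 250 + 200 + 100 + 75 + 50 + 50 + 25 = 1000 L.
Lower bound: ⌈1000/300⌉ = 4 storage lockers.
A packing using 4 storage lockers:
  locker 1: 250 + 50 = 300
  locker 2: 250 + 50 = 300
  locker 3: 200 + 100 = 300
  locker 4: 75 + 25 = 100
This matches the lower bound, so 4 is optimal.

4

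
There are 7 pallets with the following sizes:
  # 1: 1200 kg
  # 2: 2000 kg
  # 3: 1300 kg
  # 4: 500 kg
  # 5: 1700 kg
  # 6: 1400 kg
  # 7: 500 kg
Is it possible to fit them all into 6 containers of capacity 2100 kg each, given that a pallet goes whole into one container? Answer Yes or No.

Yes

A valid assignment using 5 containers:
  container 1: 2000 = 2000
  container 2: 1700 = 1700
  container 3: 1400 + 500 = 1900
  container 4: 1300 + 500 = 1800
  container 5: 1200 = 1200
That uses only 5 ≤ 6, so 6 containers are enough.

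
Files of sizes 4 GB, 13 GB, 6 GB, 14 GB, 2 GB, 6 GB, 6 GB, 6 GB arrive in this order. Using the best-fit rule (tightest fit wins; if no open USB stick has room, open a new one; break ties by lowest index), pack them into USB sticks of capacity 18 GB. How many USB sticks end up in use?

4

  4 → USB stick 1 (new)  [load 4/18]
  13 → USB stick 1  [load 17/18]
  6 → USB stick 2 (new)  [load 6/18]
  14 → USB stick 3 (new)  [load 14/18]
  2 → USB stick 3  [load 16/18]
  6 → USB stick 2  [load 12/18]
  6 → USB stick 2  [load 18/18]
  6 → USB stick 4 (new)  [load 6/18]
4 USB sticks opened.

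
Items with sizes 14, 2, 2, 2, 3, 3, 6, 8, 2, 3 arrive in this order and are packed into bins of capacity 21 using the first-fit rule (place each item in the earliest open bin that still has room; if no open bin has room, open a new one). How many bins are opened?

3

  14 → bin 1 (new)  [load 14/21]
  2 → bin 1  [load 16/21]
  2 → bin 1  [load 18/21]
  2 → bin 1  [load 20/21]
  3 → bin 2 (new)  [load 3/21]
  3 → bin 2  [load 6/21]
  6 → bin 2  [load 12/21]
  8 → bin 2  [load 20/21]
  2 → bin 3 (new)  [load 2/21]
  3 → bin 3  [load 5/21]
3 bins opened.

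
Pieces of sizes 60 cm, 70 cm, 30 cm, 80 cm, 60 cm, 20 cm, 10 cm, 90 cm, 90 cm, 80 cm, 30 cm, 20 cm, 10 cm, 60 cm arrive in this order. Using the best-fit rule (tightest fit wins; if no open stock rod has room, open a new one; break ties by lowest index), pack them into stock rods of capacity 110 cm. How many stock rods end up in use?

  60 → stock rod 1 (new)  [load 60/110]
  70 → stock rod 2 (new)  [load 70/110]
  30 → stock rod 2  [load 100/110]
  80 → stock rod 3 (new)  [load 80/110]
  60 → stock rod 4 (new)  [load 60/110]
  20 → stock rod 3  [load 100/110]
  10 → stock rod 2  [load 110/110]
  90 → stock rod 5 (new)  [load 90/110]
  90 → stock rod 6 (new)  [load 90/110]
  80 → stock rod 7 (new)  [load 80/110]
  30 → stock rod 7  [load 110/110]
  20 → stock rod 5  [load 110/110]
  10 → stock rod 3  [load 110/110]
  60 → stock rod 8 (new)  [load 60/110]
8 stock rods opened.

8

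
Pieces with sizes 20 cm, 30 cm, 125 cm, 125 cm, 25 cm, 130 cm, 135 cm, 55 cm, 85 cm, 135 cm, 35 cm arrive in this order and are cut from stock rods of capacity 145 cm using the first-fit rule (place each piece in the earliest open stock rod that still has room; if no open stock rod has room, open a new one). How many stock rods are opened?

7

  20 → stock rod 1 (new)  [load 20/145]
  30 → stock rod 1  [load 50/145]
  125 → stock rod 2 (new)  [load 125/145]
  125 → stock rod 3 (new)  [load 125/145]
  25 → stock rod 1  [load 75/145]
  130 → stock rod 4 (new)  [load 130/145]
  135 → stock rod 5 (new)  [load 135/145]
  55 → stock rod 1  [load 130/145]
  85 → stock rod 6 (new)  [load 85/145]
  135 → stock rod 7 (new)  [load 135/145]
  35 → stock rod 6  [load 120/145]
7 stock rods opened.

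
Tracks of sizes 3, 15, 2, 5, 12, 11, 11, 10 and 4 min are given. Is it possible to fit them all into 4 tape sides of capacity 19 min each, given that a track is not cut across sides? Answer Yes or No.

Total = 73 min; ⌈73/19⌉ = 4.
5 tracks each exceed half the capacity and cannot share a side, forcing at least 5 tape sides.
At least 5 tape sides are required, but only 4 are allowed.

No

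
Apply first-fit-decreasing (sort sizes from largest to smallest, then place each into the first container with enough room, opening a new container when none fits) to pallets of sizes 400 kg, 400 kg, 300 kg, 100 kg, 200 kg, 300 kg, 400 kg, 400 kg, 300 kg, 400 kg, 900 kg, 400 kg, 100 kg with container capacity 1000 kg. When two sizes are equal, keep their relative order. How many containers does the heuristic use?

5

Sorted descending: 900, 400, 400, 400, 400, 400, 400, 300, 300, 300, 200, 100, 100.
  900 → container 1 (new)  [load 900/1000]
  400 → container 2 (new)  [load 400/1000]
  400 → container 2  [load 800/1000]
  400 → container 3 (new)  [load 400/1000]
  400 → container 3  [load 800/1000]
  400 → container 4 (new)  [load 400/1000]
  400 → container 4  [load 800/1000]
  300 → container 5 (new)  [load 300/1000]
  300 → container 5  [load 600/1000]
  300 → container 5  [load 900/1000]
  200 → container 2  [load 1000/1000]
  100 → container 1  [load 1000/1000]
  100 → container 3  [load 900/1000]
5 containers opened.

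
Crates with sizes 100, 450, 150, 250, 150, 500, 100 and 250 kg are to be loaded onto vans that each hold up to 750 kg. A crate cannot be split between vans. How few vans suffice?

Total = 500 + 450 + 250 + 250 + 150 + 150 + 100 + 100 = 1950 kg.
Lower bound: ⌈1950/750⌉ = 3 vans.
A packing using 3 vans:
  van 1: 500 + 250 = 750
  van 2: 450 + 250 = 700
  van 3: 150 + 150 + 100 + 100 = 500
This matches the lower bound, so 3 is optimal.

3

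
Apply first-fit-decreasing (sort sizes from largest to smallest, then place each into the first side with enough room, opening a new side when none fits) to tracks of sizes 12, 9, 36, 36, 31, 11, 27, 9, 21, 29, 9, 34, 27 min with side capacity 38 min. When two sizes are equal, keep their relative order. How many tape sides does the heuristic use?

Sorted descending: 36, 36, 34, 31, 29, 27, 27, 21, 12, 11, 9, 9, 9.
  36 → side 1 (new)  [load 36/38]
  36 → side 2 (new)  [load 36/38]
  34 → side 3 (new)  [load 34/38]
  31 → side 4 (new)  [load 31/38]
  29 → side 5 (new)  [load 29/38]
  27 → side 6 (new)  [load 27/38]
  27 → side 7 (new)  [load 27/38]
  21 → side 8 (new)  [load 21/38]
  12 → side 8  [load 33/38]
  11 → side 6  [load 38/38]
  9 → side 5  [load 38/38]
  9 → side 7  [load 36/38]
  9 → side 9 (new)  [load 9/38]
9 tape sides opened.

9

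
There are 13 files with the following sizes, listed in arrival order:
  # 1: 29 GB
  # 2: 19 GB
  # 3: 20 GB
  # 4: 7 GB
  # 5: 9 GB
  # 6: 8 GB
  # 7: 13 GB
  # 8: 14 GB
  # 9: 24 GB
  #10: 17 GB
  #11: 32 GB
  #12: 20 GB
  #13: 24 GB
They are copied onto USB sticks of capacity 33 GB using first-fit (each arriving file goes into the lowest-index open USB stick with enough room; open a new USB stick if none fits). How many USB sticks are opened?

  29 → USB stick 1 (new)  [load 29/33]
  19 → USB stick 2 (new)  [load 19/33]
  20 → USB stick 3 (new)  [load 20/33]
  7 → USB stick 2  [load 26/33]
  9 → USB stick 3  [load 29/33]
  8 → USB stick 4 (new)  [load 8/33]
  13 → USB stick 4  [load 21/33]
  14 → USB stick 5 (new)  [load 14/33]
  24 → USB stick 6 (new)  [load 24/33]
  17 → USB stick 5  [load 31/33]
  32 → USB stick 7 (new)  [load 32/33]
  20 → USB stick 8 (new)  [load 20/33]
  24 → USB stick 9 (new)  [load 24/33]
9 USB sticks opened.

9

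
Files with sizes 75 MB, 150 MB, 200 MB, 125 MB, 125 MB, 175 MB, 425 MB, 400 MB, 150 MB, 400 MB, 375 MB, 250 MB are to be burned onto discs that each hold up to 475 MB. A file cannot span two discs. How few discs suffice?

Total = 425 + 400 + 400 + 375 + 250 + 200 + 175 + 150 + 150 + 125 + 125 + 75 = 2850 MB.
Lower bound: ⌈2850/475⌉ = 6 discs.
A packing using 7 discs:
  disc 1: 425 = 425
  disc 2: 400 + 75 = 475
  disc 3: 400 = 400
  disc 4: 375 = 375
  disc 5: 250 + 200 = 450
  disc 6: 175 + 150 + 150 = 475
  disc 7: 125 + 125 = 250
No arrangement into 6 discs stays within capacity, so 7 is optimal.

7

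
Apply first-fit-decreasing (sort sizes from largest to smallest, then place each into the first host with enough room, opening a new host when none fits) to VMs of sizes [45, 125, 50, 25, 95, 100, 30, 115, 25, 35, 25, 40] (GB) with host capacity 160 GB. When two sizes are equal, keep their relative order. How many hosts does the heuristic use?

5

Sorted descending: 125, 115, 100, 95, 50, 45, 40, 35, 30, 25, 25, 25.
  125 → host 1 (new)  [load 125/160]
  115 → host 2 (new)  [load 115/160]
  100 → host 3 (new)  [load 100/160]
  95 → host 4 (new)  [load 95/160]
  50 → host 3  [load 150/160]
  45 → host 2  [load 160/160]
  40 → host 4  [load 135/160]
  35 → host 1  [load 160/160]
  30 → host 5 (new)  [load 30/160]
  25 → host 4  [load 160/160]
  25 → host 5  [load 55/160]
  25 → host 5  [load 80/160]
5 hosts opened.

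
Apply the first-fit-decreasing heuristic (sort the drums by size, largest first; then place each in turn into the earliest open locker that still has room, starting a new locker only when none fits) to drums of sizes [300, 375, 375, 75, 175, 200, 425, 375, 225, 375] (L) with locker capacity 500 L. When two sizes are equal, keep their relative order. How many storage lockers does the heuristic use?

Sorted descending: 425, 375, 375, 375, 375, 300, 225, 200, 175, 75.
  425 → locker 1 (new)  [load 425/500]
  375 → locker 2 (new)  [load 375/500]
  375 → locker 3 (new)  [load 375/500]
  375 → locker 4 (new)  [load 375/500]
  375 → locker 5 (new)  [load 375/500]
  300 → locker 6 (new)  [load 300/500]
  225 → locker 7 (new)  [load 225/500]
  200 → locker 6  [load 500/500]
  175 → locker 7  [load 400/500]
  75 → locker 1  [load 500/500]
7 storage lockers opened.

7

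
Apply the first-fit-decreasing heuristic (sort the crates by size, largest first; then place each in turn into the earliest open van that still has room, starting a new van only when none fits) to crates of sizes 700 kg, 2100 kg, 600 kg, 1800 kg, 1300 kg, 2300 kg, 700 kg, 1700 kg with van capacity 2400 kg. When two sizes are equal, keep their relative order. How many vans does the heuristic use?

Sorted descending: 2300, 2100, 1800, 1700, 1300, 700, 700, 600.
  2300 → van 1 (new)  [load 2300/2400]
  2100 → van 2 (new)  [load 2100/2400]
  1800 → van 3 (new)  [load 1800/2400]
  1700 → van 4 (new)  [load 1700/2400]
  1300 → van 5 (new)  [load 1300/2400]
  700 → van 4  [load 2400/2400]
  700 → van 5  [load 2000/2400]
  600 → van 3  [load 2400/2400]
5 vans opened.

5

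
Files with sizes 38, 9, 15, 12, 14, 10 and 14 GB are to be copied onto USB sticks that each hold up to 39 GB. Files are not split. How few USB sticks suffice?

3

Total = 38 + 15 + 14 + 14 + 12 + 10 + 9 = 112 GB.
Lower bound: ⌈112/39⌉ = 3 USB sticks.
A packing using 3 USB sticks:
  USB stick 1: 38 = 38
  USB stick 2: 15 + 14 + 10 = 39
  USB stick 3: 14 + 12 + 9 = 35
This matches the lower bound, so 3 is optimal.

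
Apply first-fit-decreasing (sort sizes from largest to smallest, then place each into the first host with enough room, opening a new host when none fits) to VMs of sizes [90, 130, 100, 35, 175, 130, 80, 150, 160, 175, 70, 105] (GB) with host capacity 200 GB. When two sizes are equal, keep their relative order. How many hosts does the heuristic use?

Sorted descending: 175, 175, 160, 150, 130, 130, 105, 100, 90, 80, 70, 35.
  175 → host 1 (new)  [load 175/200]
  175 → host 2 (new)  [load 175/200]
  160 → host 3 (new)  [load 160/200]
  150 → host 4 (new)  [load 150/200]
  130 → host 5 (new)  [load 130/200]
  130 → host 6 (new)  [load 130/200]
  105 → host 7 (new)  [load 105/200]
  100 → host 8 (new)  [load 100/200]
  90 → host 7  [load 195/200]
  80 → host 8  [load 180/200]
  70 → host 5  [load 200/200]
  35 → host 3  [load 195/200]
8 hosts opened.

8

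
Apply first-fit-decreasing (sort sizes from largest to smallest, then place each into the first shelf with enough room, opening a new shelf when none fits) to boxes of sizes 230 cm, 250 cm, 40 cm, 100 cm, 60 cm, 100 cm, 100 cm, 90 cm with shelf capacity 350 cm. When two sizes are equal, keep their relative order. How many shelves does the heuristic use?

3

Sorted descending: 250, 230, 100, 100, 100, 90, 60, 40.
  250 → shelf 1 (new)  [load 250/350]
  230 → shelf 2 (new)  [load 230/350]
  100 → shelf 1  [load 350/350]
  100 → shelf 2  [load 330/350]
  100 → shelf 3 (new)  [load 100/350]
  90 → shelf 3  [load 190/350]
  60 → shelf 3  [load 250/350]
  40 → shelf 3  [load 290/350]
3 shelves opened.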